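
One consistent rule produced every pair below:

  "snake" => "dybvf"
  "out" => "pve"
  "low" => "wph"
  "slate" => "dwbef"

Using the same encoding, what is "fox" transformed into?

qpi

Two shifts are in play — +1 for a/e/i/o/u, +11 for every other letter.
For fox: f(cons)+11=q, o(vowel)+1=p, x(cons)+11=i.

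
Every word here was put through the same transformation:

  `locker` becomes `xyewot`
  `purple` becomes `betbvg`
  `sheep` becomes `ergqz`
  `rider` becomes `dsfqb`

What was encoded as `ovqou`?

The shifts repeat in a cycle of length 3: positions 0,1,… shift by +12, +10, +2, then the pattern repeats.
Reversing it on ovqou: o−12=c, v−10=l, q−2=o, o−12=c, u−10=k.

clock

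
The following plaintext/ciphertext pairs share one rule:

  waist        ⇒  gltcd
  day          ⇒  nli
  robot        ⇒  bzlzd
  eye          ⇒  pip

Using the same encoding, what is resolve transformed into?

bpczvfp

The shift depends on letter class: consonant w→g is +10, but vowel a→l is +11. Vowels shift forward by 11 and consonants shift forward by 10.
On resolve: r(cons)+10=b, e(vowel)+11=p, s(cons)+10=c, o(vowel)+11=z, l(cons)+10=v, v(cons)+10=f, e(vowel)+11=p.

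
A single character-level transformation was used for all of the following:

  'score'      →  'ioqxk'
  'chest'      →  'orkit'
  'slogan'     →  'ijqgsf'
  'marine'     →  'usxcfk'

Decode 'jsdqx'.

s(18)→i(8) and c(2)→o(14) fit y≡11x+18 (mod 26); the inverse of 11 mod 26 is 19. Treating letters as 0–25, the rule is x ↦ 11x + 18 (mod 26).
Undoing it on jsdqx: j(9)→19·(9−18)≡11=l; s(18)→19·(18−18)≡0=a; d(3)→19·(3−18)≡1=b; q(16)→19·(16−18)≡14=o; x(23)→19·(23−18)≡17=r (all mod 26).

labor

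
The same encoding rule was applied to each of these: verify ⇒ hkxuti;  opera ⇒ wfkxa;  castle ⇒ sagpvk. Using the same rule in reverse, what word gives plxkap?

threat

v(21)→h(7) and e(4)→k(10) fit y≡9x+0 (mod 26); the inverse of 9 mod 26 is 3. Treating letters as 0–25, the rule is x ↦ 9x + 0 (mod 26).
Reversing it on plxkap: p(15)→3·(15−0)≡19=t; l(11)→3·(11−0)≡7=h; x(23)→3·(23−0)≡17=r; k(10)→3·(10−0)≡4=e; a(0)→3·(0−0)≡0=a; p(15)→3·(15−0)≡19=t (all mod 26).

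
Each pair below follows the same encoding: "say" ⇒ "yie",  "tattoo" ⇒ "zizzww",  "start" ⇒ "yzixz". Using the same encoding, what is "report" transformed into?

The shift depends on letter class: consonant s→y is +6, but vowel a→i is +8. The rule splits by letter class: vowels +8, consonants +6.
For report: r(cons)+6=x, e(vowel)+8=m, p(cons)+6=v, o(vowel)+8=w, r(cons)+6=x, t(cons)+6=z.

xmvwxz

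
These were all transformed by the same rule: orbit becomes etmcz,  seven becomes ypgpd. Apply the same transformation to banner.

cpyylm

The output letters match the input read backwards, each shifted +11: orbit reversed is tibro. Read the word backwards and shift each letter +11.
For banner: reverse → rennab; then shift: r+11=c, e+11=p, n+11=y, n+11=y, a+11=l, b+11=m.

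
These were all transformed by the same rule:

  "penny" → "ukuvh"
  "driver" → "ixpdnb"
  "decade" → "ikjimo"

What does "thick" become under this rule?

In penny: p→u is +5, e→k is +6, n→u is +7, n→v is +8 — the shift increases by 1 each position. The shift increases by 1 at each position, starting from +5: 5, 6, 7, ….
For thick: t+5=y, h+6=n, i+7=p, c+8=k, k+9=t.

ynpkt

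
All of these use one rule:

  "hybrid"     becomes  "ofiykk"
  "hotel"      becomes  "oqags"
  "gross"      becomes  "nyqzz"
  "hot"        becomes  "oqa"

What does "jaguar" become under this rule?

Two shifts are in play — +2 for a/e/i/o/u, +7 for every other letter.
For jaguar: j(cons)+7=q, a(vowel)+2=c, g(cons)+7=n, u(vowel)+2=w, a(vowel)+2=c, r(cons)+7=y.

qcnwcy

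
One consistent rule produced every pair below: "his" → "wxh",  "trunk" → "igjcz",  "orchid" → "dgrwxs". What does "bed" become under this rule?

qts

Compare letters: h→w is +15, i→x is +15, s→h is +15 — a constant shift. It's a constant shift of +15 (ROT15).
Applying it to bed: b+15=q, e+15=t, d+15=s.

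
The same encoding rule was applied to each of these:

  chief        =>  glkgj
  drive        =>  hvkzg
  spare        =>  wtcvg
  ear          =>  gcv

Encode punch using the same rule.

The shift depends on letter class: consonant c→g is +4, but vowel i→k is +2. Vowels shift forward by 2 and consonants shift forward by 4.
Applying it to punch: p(cons)+4=t, u(vowel)+2=w, n(cons)+4=r, c(cons)+4=g, h(cons)+4=l.

twrgl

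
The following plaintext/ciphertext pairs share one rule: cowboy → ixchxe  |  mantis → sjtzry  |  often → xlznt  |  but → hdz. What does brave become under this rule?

The shift depends on letter class: consonant c→i is +6, but vowel o→x is +9. Two shifts are in play — +9 for a/e/i/o/u, +6 for every other letter.
For brave: b(cons)+6=h, r(cons)+6=x, a(vowel)+9=j, v(cons)+6=b, e(vowel)+9=n.

hxjbn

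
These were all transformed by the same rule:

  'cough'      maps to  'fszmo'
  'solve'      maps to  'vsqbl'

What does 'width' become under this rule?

In cough: c→f is +3, o→s is +4, u→z is +5, g→m is +6 — the shift increases by 1 each position. Letter i (0-indexed) is shifted by i+3, so successive shifts are 3, 4, 5, ….
For width: w+3=z, i+4=m, d+5=i, t+6=z, h+7=o.

zmizo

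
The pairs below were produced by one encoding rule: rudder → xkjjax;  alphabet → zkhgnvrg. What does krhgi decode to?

cable

The output letters match the input read backwards, each shifted +6: rudder reversed is reddur. Two steps: reverse the string, then apply a Caesar shift of +6.
Undoing it on krhgi: shift back: k−6=e, r−6=l, h−6=b, g−6=a, i−6=c → elbac; then reverse → cable.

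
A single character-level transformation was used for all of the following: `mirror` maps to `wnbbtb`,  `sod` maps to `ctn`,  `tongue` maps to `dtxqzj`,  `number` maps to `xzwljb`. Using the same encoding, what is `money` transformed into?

The shift depends on letter class: consonant m→w is +10, but vowel i→n is +5. Two shifts are in play — +5 for a/e/i/o/u, +10 for every other letter.
On money: m(cons)+10=w, o(vowel)+5=t, n(cons)+10=x, e(vowel)+5=j, y(cons)+10=i.

wtxji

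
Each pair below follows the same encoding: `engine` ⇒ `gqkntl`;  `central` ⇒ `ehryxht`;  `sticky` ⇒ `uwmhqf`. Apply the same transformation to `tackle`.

vdgprl

Each letter shifts forward by (position + 2), i.e. 2, 3, 4, … — the shift grows by one for each successive letter.
Applying it to tackle: t+2=v, a+3=d, c+4=g, k+5=p, l+6=r, e+7=l.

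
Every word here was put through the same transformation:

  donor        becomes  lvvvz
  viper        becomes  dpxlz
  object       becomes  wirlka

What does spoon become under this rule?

awwvv

Shifts by position in donor: pos 0: d→l (+8), pos 1: o→v (+7), pos 2: n→v (+8), pos 3: o→v (+7) — repeating every 2. It's a Vigenère-style cipher with numeric key [8,7]: position i shifts by key[i mod 2].
For spoon: s+8=a, p+7=w, o+8=w, o+7=v, n+8=v.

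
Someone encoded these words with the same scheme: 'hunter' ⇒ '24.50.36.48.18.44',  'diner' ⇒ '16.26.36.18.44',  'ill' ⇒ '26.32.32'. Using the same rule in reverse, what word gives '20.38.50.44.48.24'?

fourth

h(#8)→24 and u(#21)→50: differences scale by 2, so n = 2·pos + 8. Each letter becomes 2×(its alphabet position, a=1..z=26) + 8.
Reversing it on 20.38.50.44.48.24: 20→(20−8)÷2=6=f, 38→(38−8)÷2=15=o, 50→(50−8)÷2=21=u, 44→(44−8)÷2=18=r, 48→(48−8)÷2=20=t, 24→(24−8)÷2=8=h.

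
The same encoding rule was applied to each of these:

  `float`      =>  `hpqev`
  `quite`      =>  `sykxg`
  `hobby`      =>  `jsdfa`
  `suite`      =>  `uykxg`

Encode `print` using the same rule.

rvkrv

Shifts by position in float: pos 0: f→h (+2), pos 1: l→p (+4), pos 2: o→q (+2), pos 3: a→e (+4) — repeating every 2. The shifts repeat in a cycle of length 2: positions 0,1,… shift by +2, +4, then the pattern repeats.
On print: p+2=r, r+4=v, i+2=k, n+4=r, t+2=v.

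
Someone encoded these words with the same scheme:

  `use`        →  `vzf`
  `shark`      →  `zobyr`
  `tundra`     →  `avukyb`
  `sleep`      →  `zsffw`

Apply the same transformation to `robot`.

ypipa

The rule splits by letter class: vowels +1, consonants +7.
Applying it to robot: r(cons)+7=y, o(vowel)+1=p, b(cons)+7=i, o(vowel)+1=p, t(cons)+7=a.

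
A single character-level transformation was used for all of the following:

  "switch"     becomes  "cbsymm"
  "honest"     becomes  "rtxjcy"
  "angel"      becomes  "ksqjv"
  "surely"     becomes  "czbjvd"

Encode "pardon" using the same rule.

Shifts by position in switch: pos 0: s→c (+10), pos 1: w→b (+5), pos 2: i→s (+10), pos 3: t→y (+5) — repeating every 2. A repeating key of period 2 is used — shifts +10, +5 over and over.
Applying it to pardon: p+10=z, a+5=f, r+10=b, d+5=i, o+10=y, n+5=s.

zfbiys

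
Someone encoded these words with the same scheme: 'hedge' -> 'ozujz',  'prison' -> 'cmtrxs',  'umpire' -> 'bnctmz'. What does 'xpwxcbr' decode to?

h(7)→o(14) and e(4)→z(25) fit y≡5x+5 (mod 26); the inverse of 5 mod 26 is 21. This is an affine cipher: with a=0,…,z=25, each position x becomes (5x+5) mod 26.
Decoding xpwxcbr: x(23)→21·(23−5)≡14=o; p(15)→21·(15−5)≡2=c; w(22)→21·(22−5)≡19=t; x(23)→21·(23−5)≡14=o; c(2)→21·(2−5)≡15=p; b(1)→21·(1−5)≡20=u; r(17)→21·(17−5)≡18=s (all mod 26).

octopus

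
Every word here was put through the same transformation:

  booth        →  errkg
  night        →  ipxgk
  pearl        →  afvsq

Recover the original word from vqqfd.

Each letter's alphabet position (a=0..z=25) is mapped through 9·x+21 mod 26 — an affine cipher.
Reversing it on vqqfd: v(21)→3·(21−21)≡0=a; q(16)→3·(16−21)≡11=l; q(16)→3·(16−21)≡11=l; f(5)→3·(5−21)≡4=e; d(3)→3·(3−21)≡24=y (all mod 26).

alley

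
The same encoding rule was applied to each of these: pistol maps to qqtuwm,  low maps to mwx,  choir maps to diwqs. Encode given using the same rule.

hqwmo

The shift depends on letter class: consonant p→q is +1, but vowel i→q is +8. Two shifts are in play — +8 for a/e/i/o/u, +1 for every other letter.
Applying it to given: g(cons)+1=h, i(vowel)+8=q, v(cons)+1=w, e(vowel)+8=m, n(cons)+1=o.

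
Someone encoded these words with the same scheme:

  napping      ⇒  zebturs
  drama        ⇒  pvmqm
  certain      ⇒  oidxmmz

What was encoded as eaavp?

Shifts by position in napping: pos 0: n→z (+12), pos 1: a→e (+4), pos 2: p→b (+12), pos 3: p→t (+4) — repeating every 2. It's a Vigenère-style cipher with numeric key [12,4]: position i shifts by key[i mod 2].
Decoding eaavp: e−12=s, a−4=w, a−12=o, v−4=r, p−12=d.

sword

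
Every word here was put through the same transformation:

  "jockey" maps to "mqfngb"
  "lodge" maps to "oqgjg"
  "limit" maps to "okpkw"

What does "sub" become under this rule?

The shift depends on letter class: consonant j→m is +3, but vowel o→q is +2. Vowels shift forward by 2 and consonants shift forward by 3.
For sub: s(cons)+3=v, u(vowel)+2=w, b(cons)+3=e.

vwe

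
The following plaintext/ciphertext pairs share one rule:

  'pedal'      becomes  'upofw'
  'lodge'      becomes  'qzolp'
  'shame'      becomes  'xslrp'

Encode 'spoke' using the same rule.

xazpp

Shifts by position in pedal: pos 0: p→u (+5), pos 1: e→p (+11), pos 2: d→o (+11), pos 3: a→f (+5), pos 4: l→w (+11) — repeating every 3. The shifts repeat in a cycle of length 3: positions 0,1,… shift by +5, +11, +11, then the pattern repeats.
For spoke: s+5=x, p+11=a, o+11=z, k+5=p, e+11=p.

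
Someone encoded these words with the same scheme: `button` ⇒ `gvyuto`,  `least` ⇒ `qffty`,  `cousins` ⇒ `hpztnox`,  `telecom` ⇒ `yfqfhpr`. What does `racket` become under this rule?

Shifts by position in button: pos 0: b→g (+5), pos 1: u→v (+1), pos 2: t→y (+5), pos 3: t→u (+1) — repeating every 2. It's a Vigenère-style cipher with numeric key [5,1]: position i shifts by key[i mod 2].
For racket: r+5=w, a+1=b, c+5=h, k+1=l, e+5=j, t+1=u.

wbhlju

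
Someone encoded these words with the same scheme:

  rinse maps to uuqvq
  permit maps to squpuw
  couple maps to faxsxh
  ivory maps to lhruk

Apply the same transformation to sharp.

Shifts by position in rinse: pos 0: r→u (+3), pos 1: i→u (+12), pos 2: n→q (+3), pos 3: s→v (+3), pos 4: e→q (+12) — repeating every 3. A repeating key of period 3 is used — shifts +3, +12, +3 over and over.
Applying it to sharp: s+3=v, h+12=t, a+3=d, r+3=u, p+12=b.

vtdub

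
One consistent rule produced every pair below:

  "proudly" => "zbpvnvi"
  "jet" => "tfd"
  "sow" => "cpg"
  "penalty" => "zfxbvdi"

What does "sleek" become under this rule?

Vowels shift forward by 1 and consonants shift forward by 10.
On sleek: s(cons)+10=c, l(cons)+10=v, e(vowel)+1=f, e(vowel)+1=f, k(cons)+10=u.

cvffu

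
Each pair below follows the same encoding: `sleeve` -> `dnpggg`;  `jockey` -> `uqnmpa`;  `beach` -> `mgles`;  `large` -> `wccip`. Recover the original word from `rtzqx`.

groom

Shifts by position in sleeve: pos 0: s→d (+11), pos 1: l→n (+2), pos 2: e→p (+11), pos 3: e→g (+2) — repeating every 2. The shifts repeat in a cycle of length 2: positions 0,1,… shift by +11, +2, then the pattern repeats.
Decoding rtzqx: r−11=g, t−2=r, z−11=o, q−2=o, x−11=m.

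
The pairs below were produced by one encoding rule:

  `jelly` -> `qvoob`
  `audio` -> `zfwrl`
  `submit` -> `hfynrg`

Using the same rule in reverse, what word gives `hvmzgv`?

Each pair mirrors across the alphabet (j↔q, e↔v, l↔o): positions sum to 25. Letters are reflected about the middle of the alphabet (position → 25−position): Atbash.
Reversing it on hvmzgv: h↔s, v↔e, m↔n, z↔a, g↔t, v↔e.

senate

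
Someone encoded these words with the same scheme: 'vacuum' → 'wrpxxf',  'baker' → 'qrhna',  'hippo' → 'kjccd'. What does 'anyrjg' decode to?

v(21)→w(22) and a(0)→r(17) fit y≡25x+17 (mod 26); the inverse of 25 mod 26 is 25. Treating letters as 0–25, the rule is x ↦ 25x + 17 (mod 26).
Undoing it on anyrjg: a(0)→25·(0−17)≡17=r; n(13)→25·(13−17)≡4=e; y(24)→25·(24−17)≡19=t; r(17)→25·(17−17)≡0=a; j(9)→25·(9−17)≡8=i; g(6)→25·(6−17)≡11=l (all mod 26).

retail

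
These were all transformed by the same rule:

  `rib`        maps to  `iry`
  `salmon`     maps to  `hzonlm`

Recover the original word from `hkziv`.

spare

Each pair mirrors across the alphabet (r↔i, i↔r, b↔y): positions sum to 25. This is the alphabet-reversal cipher (Atbash): a becomes z, b becomes y, etc.
Decoding hkziv: h↔s, k↔p, z↔a, i↔r, v↔e.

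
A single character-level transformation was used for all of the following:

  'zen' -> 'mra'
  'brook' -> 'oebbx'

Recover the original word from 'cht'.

pug

Compare letters: z→m is +13, e→r is +13, n→a is +13 — a constant shift. Each letter is shifted forward by 13 in the alphabet (a Caesar shift of +13).
Undoing it on cht: c−13=p, h−13=u, t−13=g.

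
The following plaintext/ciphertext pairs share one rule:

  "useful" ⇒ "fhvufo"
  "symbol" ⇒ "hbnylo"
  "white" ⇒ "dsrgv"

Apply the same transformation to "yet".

bvg

Each pair mirrors across the alphabet (u↔f, s↔h, e↔v): positions sum to 25. This is the alphabet-reversal cipher (Atbash): a becomes z, b becomes y, etc.
For yet: y↔b, e↔v, t↔g.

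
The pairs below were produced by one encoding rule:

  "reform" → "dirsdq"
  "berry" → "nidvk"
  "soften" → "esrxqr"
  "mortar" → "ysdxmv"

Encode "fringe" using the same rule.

Shifts by position in reform: pos 0: r→d (+12), pos 1: e→i (+4), pos 2: f→r (+12), pos 3: o→s (+4) — repeating every 2. The shifts repeat in a cycle of length 2: positions 0,1,… shift by +12, +4, then the pattern repeats.
For fringe: f+12=r, r+4=v, i+12=u, n+4=r, g+12=s, e+4=i.

rvursi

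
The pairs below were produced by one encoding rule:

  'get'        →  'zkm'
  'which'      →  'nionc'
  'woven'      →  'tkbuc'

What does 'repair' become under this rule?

xogvkx

The output letters match the input read backwards, each shifted +6: get reversed is teg. The word is reversed, then every letter is shifted forward by 6.
Applying it to repair: reverse → riaper; then shift: r+6=x, i+6=o, a+6=g, p+6=v, e+6=k, r+6=x.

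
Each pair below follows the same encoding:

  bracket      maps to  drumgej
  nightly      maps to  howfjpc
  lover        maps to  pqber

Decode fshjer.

hunter

Treating letters as 0–25, the rule is x ↦ 9x + 20 (mod 26).
Reversing it on fshjer: f(5)→3·(5−20)≡7=h; s(18)→3·(18−20)≡20=u; h(7)→3·(7−20)≡13=n; j(9)→3·(9−20)≡19=t; e(4)→3·(4−20)≡4=e; r(17)→3·(17−20)≡17=r (all mod 26).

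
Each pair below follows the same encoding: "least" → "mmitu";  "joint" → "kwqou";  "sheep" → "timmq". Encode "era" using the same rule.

msi

The shift depends on letter class: consonant l→m is +1, but vowel e→m is +8. Vowels shift forward by 8 and consonants shift forward by 1.
Applying it to era: e(vowel)+8=m, r(cons)+1=s, a(vowel)+8=i.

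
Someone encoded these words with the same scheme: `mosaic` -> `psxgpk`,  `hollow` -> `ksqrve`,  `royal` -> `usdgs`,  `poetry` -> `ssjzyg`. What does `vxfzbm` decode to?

statue

Each letter shifts forward by (position + 3), i.e. 3, 4, 5, … — the shift grows by one for each successive letter.
Undoing it on vxfzbm: v−3=s, x−4=t, f−5=a, z−6=t, b−7=u, m−8=e.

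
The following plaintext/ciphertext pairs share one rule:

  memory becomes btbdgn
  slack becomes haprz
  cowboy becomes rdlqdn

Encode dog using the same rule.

Compare letters: m→b is +15, e→t is +15, m→b is +15 — a constant shift. This is a Caesar cipher with shift 15.
For dog: d+15=s, o+15=d, g+15=v.

sdv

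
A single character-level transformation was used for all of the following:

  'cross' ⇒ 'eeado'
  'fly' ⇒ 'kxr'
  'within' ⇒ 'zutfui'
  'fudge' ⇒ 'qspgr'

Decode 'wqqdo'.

creek

The output letters match the input read backwards, each shifted +12: cross reversed is ssorc. Read the word backwards and shift each letter +12.
Reversing it on wqqdo: shift back: w−12=k, q−12=e, q−12=e, d−12=r, o−12=c → keerc; then reverse → creek.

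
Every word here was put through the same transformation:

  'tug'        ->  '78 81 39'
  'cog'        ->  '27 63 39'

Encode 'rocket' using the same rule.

t(#20)→78 and u(#21)→81: differences scale by 3, so n = 3·pos + 18. Each letter becomes 3×(its alphabet position, a=1..z=26) + 18.
On rocket: r=18→72, o=15→63, c=3→27, k=11→51, e=5→33, t=20→78.

72 63 27 51 33 78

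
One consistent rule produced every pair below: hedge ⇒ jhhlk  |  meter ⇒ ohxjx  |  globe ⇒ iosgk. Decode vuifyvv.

treason

In hedge: h→j is +2, e→h is +3, d→h is +4, g→l is +5 — the shift increases by 1 each position. The shift increases by 1 at each position, starting from +2: 2, 3, 4, ….
Undoing it on vuifyvv: v−2=t, u−3=r, i−4=e, f−5=a, y−6=s, v−7=o, v−8=n.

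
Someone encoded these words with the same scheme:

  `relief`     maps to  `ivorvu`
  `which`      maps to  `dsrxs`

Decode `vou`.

elf

Each pair mirrors across the alphabet (r↔i, e↔v, l↔o): positions sum to 25. This is the alphabet-reversal cipher (Atbash): a becomes z, b becomes y, etc.
Undoing it on vou: v↔e, o↔l, u↔f.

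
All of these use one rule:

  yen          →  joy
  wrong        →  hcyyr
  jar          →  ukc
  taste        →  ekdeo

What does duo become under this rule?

The rule splits by letter class: vowels +10, consonants +11.
Applying it to duo: d(cons)+11=o, u(vowel)+10=e, o(vowel)+10=y.

oey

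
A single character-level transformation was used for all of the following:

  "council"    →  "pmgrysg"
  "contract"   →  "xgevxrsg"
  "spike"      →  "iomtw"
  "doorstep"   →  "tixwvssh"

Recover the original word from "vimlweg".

The output letters match the input read backwards, each shifted +4: council reversed is licnuoc. The word is reversed, then every letter is shifted forward by 4.
Decoding vimlweg: shift back: v−4=r, i−4=e, m−4=i, l−4=h, w−4=s, e−4=a, g−4=c → reihsac; then reverse → cashier.

cashier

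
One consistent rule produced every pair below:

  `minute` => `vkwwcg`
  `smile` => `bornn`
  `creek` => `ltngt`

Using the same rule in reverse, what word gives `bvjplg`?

stance

Shifts by position in minute: pos 0: m→v (+9), pos 1: i→k (+2), pos 2: n→w (+9), pos 3: u→w (+2) — repeating every 2. A repeating key of period 2 is used — shifts +9, +2 over and over.
Undoing it on bvjplg: b−9=s, v−2=t, j−9=a, p−2=n, l−9=c, g−2=e.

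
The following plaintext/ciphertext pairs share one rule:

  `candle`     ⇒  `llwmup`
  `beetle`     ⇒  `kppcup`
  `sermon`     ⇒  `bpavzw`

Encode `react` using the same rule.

apllc

The rule splits by letter class: vowels +11, consonants +9.
On react: r(cons)+9=a, e(vowel)+11=p, a(vowel)+11=l, c(cons)+9=l, t(cons)+9=c.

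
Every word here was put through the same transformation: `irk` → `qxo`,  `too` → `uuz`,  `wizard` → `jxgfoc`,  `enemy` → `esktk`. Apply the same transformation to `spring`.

mtoxvy

Two steps: reverse the string, then apply a Caesar shift of +6.
On spring: reverse → gnirps; then shift: g+6=m, n+6=t, i+6=o, r+6=x, p+6=v, s+6=y.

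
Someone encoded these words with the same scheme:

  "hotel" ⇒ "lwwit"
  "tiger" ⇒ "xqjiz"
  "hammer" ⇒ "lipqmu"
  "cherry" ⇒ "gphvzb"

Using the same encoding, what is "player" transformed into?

Shifts by position in hotel: pos 0: h→l (+4), pos 1: o→w (+8), pos 2: t→w (+3), pos 3: e→i (+4), pos 4: l→t (+8) — repeating every 3. It's a Vigenère-style cipher with numeric key [4,8,3]: position i shifts by key[i mod 3].
For player: p+4=t, l+8=t, a+3=d, y+4=c, e+8=m, r+3=u.

ttdcmu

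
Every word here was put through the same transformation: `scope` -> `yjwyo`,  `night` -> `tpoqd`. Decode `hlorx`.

The shift increases by 1 at each position, starting from +6: 6, 7, 8, ….
Decoding hlorx: h−6=b, l−7=e, o−8=g, r−9=i, x−10=n.

begin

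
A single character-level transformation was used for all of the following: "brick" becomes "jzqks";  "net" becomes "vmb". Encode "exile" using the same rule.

mfqtm

Compare letters: b→j is +8, r→z is +8, i→q is +8 — a constant shift. Each letter is shifted forward by 8 in the alphabet (a Caesar shift of +8).
For exile: e+8=m, x+8=f, i+8=q, l+8=t, e+8=m.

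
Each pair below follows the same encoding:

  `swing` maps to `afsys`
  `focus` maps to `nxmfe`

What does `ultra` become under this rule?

cudcm

In swing: s→a is +8, w→f is +9, i→s is +10, n→y is +11 — the shift increases by 1 each position. The shift increases by 1 at each position, starting from +8: 8, 9, 10, ….
On ultra: u+8=c, l+9=u, t+10=d, r+11=c, a+12=m.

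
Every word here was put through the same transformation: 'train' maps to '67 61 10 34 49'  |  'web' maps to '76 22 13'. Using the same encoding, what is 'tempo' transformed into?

t(#20)→67 and r(#18)→61: differences scale by 3, so n = 3·pos + 7. With a=1..z=26, the number is 3·pos + 7.
On tempo: t=20→67, e=5→22, m=13→46, p=16→55, o=15→52.

67 22 46 55 52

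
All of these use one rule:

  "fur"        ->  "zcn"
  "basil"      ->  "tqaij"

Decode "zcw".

The output letters match the input read backwards, each shifted +8: fur reversed is ruf. The word is reversed, then every letter is shifted forward by 8.
Reversing it on zcw: shift back: z−8=r, c−8=u, w−8=o → ruo; then reverse → our.

our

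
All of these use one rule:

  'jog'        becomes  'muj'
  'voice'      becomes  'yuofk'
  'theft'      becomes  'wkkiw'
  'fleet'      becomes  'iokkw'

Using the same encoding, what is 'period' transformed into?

skuoug

The rule splits by letter class: vowels +6, consonants +3.
For period: p(cons)+3=s, e(vowel)+6=k, r(cons)+3=u, i(vowel)+6=o, o(vowel)+6=u, d(cons)+3=g.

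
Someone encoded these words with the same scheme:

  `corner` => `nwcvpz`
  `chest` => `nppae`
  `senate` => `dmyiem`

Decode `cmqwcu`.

Shifts by position in corner: pos 0: c→n (+11), pos 1: o→w (+8), pos 2: r→c (+11), pos 3: n→v (+8) — repeating every 2. A repeating key of period 2 is used — shifts +11, +8 over and over.
Reversing it on cmqwcu: c−11=r, m−8=e, q−11=f, w−8=o, c−11=r, u−8=m.

reform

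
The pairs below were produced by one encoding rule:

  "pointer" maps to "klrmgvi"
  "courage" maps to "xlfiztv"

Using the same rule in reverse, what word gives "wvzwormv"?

Each pair mirrors across the alphabet (p↔k, o↔l, i↔r): positions sum to 25. Each letter is replaced by its mirror in the alphabet: a↔z, b↔y, c↔x, and so on (the Atbash cipher).
Decoding wvzwormv: w↔d, v↔e, z↔a, w↔d, o↔l, r↔i, m↔n, v↔e.

deadline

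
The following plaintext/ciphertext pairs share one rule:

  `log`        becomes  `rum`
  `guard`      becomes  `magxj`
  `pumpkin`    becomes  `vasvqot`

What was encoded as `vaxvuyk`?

Compare letters: l→r is +6, o→u is +6, g→m is +6 — a constant shift. It's a constant shift of +6 (ROT6).
Undoing it on vaxvuyk: v−6=p, a−6=u, x−6=r, v−6=p, u−6=o, y−6=s, k−6=e.

purpose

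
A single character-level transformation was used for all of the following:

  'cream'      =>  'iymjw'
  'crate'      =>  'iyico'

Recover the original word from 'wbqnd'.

Each letter shifts forward by (position + 6), i.e. 6, 7, 8, … — the shift grows by one for each successive letter.
Reversing it on wbqnd: w−6=q, b−7=u, q−8=i, n−9=e, d−10=t.

quiet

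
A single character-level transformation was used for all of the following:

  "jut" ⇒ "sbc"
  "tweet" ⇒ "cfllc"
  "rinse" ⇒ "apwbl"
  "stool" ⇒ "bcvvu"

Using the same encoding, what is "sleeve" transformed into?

bullel

The shift depends on letter class: consonant j→s is +9, but vowel u→b is +7. Vowels shift forward by 7 and consonants shift forward by 9.
For sleeve: s(cons)+9=b, l(cons)+9=u, e(vowel)+7=l, e(vowel)+7=l, v(cons)+9=e, e(vowel)+7=l.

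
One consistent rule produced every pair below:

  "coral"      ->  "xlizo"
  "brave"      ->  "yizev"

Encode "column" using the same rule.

This is the alphabet-reversal cipher (Atbash): a becomes z, b becomes y, etc.
Applying it to column: c↔x, o↔l, l↔o, u↔f, m↔n, n↔m.

xlofnm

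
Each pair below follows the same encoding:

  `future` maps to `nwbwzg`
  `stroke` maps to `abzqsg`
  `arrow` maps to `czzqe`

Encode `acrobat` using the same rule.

The shift depends on letter class: consonant f→n is +8, but vowel u→w is +2. The rule splits by letter class: vowels +2, consonants +8.
For acrobat: a(vowel)+2=c, c(cons)+8=k, r(cons)+8=z, o(vowel)+2=q, b(cons)+8=j, a(vowel)+2=c, t(cons)+8=b.

ckzqjcb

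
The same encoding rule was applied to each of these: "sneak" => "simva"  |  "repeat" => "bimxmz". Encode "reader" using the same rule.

The output letters match the input read backwards, each shifted +8: sneak reversed is kaens. Read the word backwards and shift each letter +8.
Applying it to reader: reverse → redaer; then shift: r+8=z, e+8=m, d+8=l, a+8=i, e+8=m, r+8=z.

zmlimz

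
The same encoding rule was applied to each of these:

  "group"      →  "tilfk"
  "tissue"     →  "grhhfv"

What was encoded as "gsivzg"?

threat

Each pair mirrors across the alphabet (g↔t, r↔i, o↔l): positions sum to 25. Each letter is replaced by its mirror in the alphabet: a↔z, b↔y, c↔x, and so on (the Atbash cipher).
Decoding gsivzg: g↔t, s↔h, i↔r, v↔e, z↔a, g↔t.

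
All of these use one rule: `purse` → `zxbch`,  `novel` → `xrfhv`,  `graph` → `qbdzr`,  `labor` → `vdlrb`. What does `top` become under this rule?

The shift depends on letter class: consonant p→z is +10, but vowel u→x is +3. Vowels shift forward by 3 and consonants shift forward by 10.
Applying it to top: t(cons)+10=d, o(vowel)+3=r, p(cons)+10=z.

drz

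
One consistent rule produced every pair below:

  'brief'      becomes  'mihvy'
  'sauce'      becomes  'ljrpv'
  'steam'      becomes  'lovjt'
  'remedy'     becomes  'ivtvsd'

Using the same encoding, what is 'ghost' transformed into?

bezlo

b(1)→m(12) and r(17)→i(8) fit y≡3x+9 (mod 26); the inverse of 3 mod 26 is 9. Each letter's alphabet position (a=0..z=25) is mapped through 3·x+9 mod 26 — an affine cipher.
For ghost: g(6)→3·6+9≡1=b; h(7)→3·7+9≡4=e; o(14)→3·14+9≡25=z; s(18)→3·18+9≡11=l; t(19)→3·19+9≡14=o (all mod 26).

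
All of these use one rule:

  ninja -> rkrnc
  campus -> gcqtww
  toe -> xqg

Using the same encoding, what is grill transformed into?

The shift depends on letter class: consonant n→r is +4, but vowel i→k is +2. Two shifts are in play — +2 for a/e/i/o/u, +4 for every other letter.
On grill: g(cons)+4=k, r(cons)+4=v, i(vowel)+2=k, l(cons)+4=p, l(cons)+4=p.

kvkpp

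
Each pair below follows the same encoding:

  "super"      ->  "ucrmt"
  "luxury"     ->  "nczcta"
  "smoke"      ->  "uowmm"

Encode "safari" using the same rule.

uihitq

The rule splits by letter class: vowels +8, consonants +2.
On safari: s(cons)+2=u, a(vowel)+8=i, f(cons)+2=h, a(vowel)+8=i, r(cons)+2=t, i(vowel)+8=q.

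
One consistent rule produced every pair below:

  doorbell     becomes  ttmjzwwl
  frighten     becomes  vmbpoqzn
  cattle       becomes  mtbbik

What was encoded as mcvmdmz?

revenue

Two steps: reverse the string, then apply a Caesar shift of +8.
Undoing it on mcvmdmz: shift back: m−8=e, c−8=u, v−8=n, m−8=e, d−8=v, m−8=e, z−8=r → eunever; then reverse → revenue.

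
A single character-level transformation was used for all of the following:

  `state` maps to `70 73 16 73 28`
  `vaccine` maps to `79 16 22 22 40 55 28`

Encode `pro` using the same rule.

With a=1..z=26, the number is 3·pos + 13.
For pro: p=16→61, r=18→67, o=15→58.

61 67 58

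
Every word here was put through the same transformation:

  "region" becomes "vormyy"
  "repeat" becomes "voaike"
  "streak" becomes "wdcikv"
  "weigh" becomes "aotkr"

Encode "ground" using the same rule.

kbzyxo

The shifts repeat in a cycle of length 3: positions 0,1,… shift by +4, +10, +11, then the pattern repeats.
Applying it to ground: g+4=k, r+10=b, o+11=z, u+4=y, n+10=x, d+11=o.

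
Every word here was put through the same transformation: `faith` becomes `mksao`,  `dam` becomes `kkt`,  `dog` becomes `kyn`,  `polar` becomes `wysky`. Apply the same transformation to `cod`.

jyk

The shift depends on letter class: consonant f→m is +7, but vowel a→k is +10. Two shifts are in play — +10 for a/e/i/o/u, +7 for every other letter.
On cod: c(cons)+7=j, o(vowel)+10=y, d(cons)+7=k.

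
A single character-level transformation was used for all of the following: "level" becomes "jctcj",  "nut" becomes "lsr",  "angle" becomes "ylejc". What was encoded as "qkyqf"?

smash

Compare letters: l→j is +24, e→c is +24, v→t is +24 — a constant shift. Each letter is shifted forward by 24 in the alphabet (a Caesar shift of +24).
Undoing it on qkyqf: q−24=s, k−24=m, y−24=a, q−24=s, f−24=h.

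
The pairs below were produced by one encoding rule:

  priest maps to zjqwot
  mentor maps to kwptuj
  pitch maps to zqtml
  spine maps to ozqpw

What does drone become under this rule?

p(15)→z(25) and r(17)→j(9) fit y≡5x+2 (mod 26); the inverse of 5 mod 26 is 21. This is an affine cipher: with a=0,…,z=25, each position x becomes (5x+2) mod 26.
For drone: d(3)→5·3+2≡17=r; r(17)→5·17+2≡9=j; o(14)→5·14+2≡20=u; n(13)→5·13+2≡15=p; e(4)→5·4+2≡22=w (all mod 26).

rjupw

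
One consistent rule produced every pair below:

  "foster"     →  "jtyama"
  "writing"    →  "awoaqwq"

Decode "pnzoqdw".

Each letter shifts forward by (position + 4), i.e. 4, 5, 6, … — the shift grows by one for each successive letter.
Reversing it on pnzoqdw: p−4=l, n−5=i, z−6=t, o−7=h, q−8=i, d−9=u, w−10=m.

lithium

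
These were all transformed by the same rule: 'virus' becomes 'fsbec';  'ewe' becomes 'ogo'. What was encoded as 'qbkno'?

grade

Compare letters: v→f is +10, i→s is +10, r→b is +10 — a constant shift. It's a constant shift of +10 (ROT10).
Decoding qbkno: q−10=g, b−10=r, k−10=a, n−10=d, o−10=e.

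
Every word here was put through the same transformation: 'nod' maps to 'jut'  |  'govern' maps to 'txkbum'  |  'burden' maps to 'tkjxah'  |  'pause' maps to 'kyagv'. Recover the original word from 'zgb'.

The output letters match the input read backwards, each shifted +6: nod reversed is don. The word is reversed, then every letter is shifted forward by 6.
Undoing it on zgb: shift back: z−6=t, g−6=a, b−6=v → tav; then reverse → vat.

vat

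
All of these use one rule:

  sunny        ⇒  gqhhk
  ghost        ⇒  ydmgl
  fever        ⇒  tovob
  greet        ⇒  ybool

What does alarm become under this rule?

uxubc

s(18)→g(6) and u(20)→q(16) fit y≡5x+20 (mod 26); the inverse of 5 mod 26 is 21. Treating letters as 0–25, the rule is x ↦ 5x + 20 (mod 26).
Applying it to alarm: a(0)→5·0+20≡20=u; l(11)→5·11+20≡23=x; a(0)→5·0+20≡20=u; r(17)→5·17+20≡1=b; m(12)→5·12+20≡2=c (all mod 26).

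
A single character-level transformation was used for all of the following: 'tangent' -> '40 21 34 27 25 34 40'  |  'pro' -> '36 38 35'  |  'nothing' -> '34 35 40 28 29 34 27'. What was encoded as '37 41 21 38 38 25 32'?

quarrel

t is letter #20 and maps to 40: an offset of 20. Each letter is replaced by its alphabet position (a=1..z=26) + 20.
Decoding 37 41 21 38 38 25 32: 37→(37−20)÷1=17=q, 41→(41−20)÷1=21=u, 21→(21−20)÷1=1=a, 38→(38−20)÷1=18=r, 38→(38−20)÷1=18=r, 25→(25−20)÷1=5=e, 32→(32−20)÷1=12=l.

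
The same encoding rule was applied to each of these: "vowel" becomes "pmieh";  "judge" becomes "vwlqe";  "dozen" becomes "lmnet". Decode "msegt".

ocean

v(21)→p(15) and o(14)→m(12) fit y≡19x+6 (mod 26); the inverse of 19 mod 26 is 11. Treating letters as 0–25, the rule is x ↦ 19x + 6 (mod 26).
Undoing it on msegt: m(12)→11·(12−6)≡14=o; s(18)→11·(18−6)≡2=c; e(4)→11·(4−6)≡4=e; g(6)→11·(6−6)≡0=a; t(19)→11·(19−6)≡13=n (all mod 26).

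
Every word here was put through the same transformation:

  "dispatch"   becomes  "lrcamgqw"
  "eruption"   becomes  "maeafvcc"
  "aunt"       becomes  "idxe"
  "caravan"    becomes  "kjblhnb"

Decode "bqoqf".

In dispatch: d→l is +8, i→r is +9, s→c is +10, p→a is +11 — the shift increases by 1 each position. Each letter shifts forward by (position + 8), i.e. 8, 9, 10, … — the shift grows by one for each successive letter.
Undoing it on bqoqf: b−8=t, q−9=h, o−10=e, q−11=f, f−12=t.

theft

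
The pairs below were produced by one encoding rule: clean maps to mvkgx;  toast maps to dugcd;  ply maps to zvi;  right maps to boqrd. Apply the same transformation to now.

The shift depends on letter class: consonant c→m is +10, but vowel e→k is +6. The rule splits by letter class: vowels +6, consonants +10.
On now: n(cons)+10=x, o(vowel)+6=u, w(cons)+10=g.

xug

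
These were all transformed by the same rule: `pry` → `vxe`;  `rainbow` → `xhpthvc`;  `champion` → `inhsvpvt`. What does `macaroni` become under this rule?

shihxvtp

Two shifts are in play — +7 for a/e/i/o/u, +6 for every other letter.
Applying it to macaroni: m(cons)+6=s, a(vowel)+7=h, c(cons)+6=i, a(vowel)+7=h, r(cons)+6=x, o(vowel)+7=v, n(cons)+6=t, i(vowel)+7=p.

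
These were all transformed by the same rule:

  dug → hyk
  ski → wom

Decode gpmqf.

Compare letters: d→h is +4, u→y is +4, g→k is +4 — a constant shift. This is a Caesar cipher with shift 4.
Decoding gpmqf: g−4=c, p−4=l, m−4=i, q−4=m, f−4=b.

climb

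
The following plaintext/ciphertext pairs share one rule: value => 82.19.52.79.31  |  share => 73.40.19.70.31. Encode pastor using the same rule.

64.19.73.76.61.70

v(#22)→82 and a(#1)→19: differences scale by 3, so n = 3·pos + 16. The formula is n = 3×(alphabet index, a=1) + 16.
On pastor: p=16→64, a=1→19, s=19→73, t=20→76, o=15→61, r=18→70.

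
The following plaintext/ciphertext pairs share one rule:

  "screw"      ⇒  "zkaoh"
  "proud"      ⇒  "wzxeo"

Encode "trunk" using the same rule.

Letter i (0-indexed) is shifted by i+7, so successive shifts are 7, 8, 9, ….
For trunk: t+7=a, r+8=z, u+9=d, n+10=x, k+11=v.

azdxv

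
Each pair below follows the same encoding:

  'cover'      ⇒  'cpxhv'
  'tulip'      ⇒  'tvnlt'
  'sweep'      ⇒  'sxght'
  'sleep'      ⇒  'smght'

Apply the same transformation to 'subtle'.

Each letter shifts forward by its position index (0, 1, 2, …) — the shift grows by one for each successive letter.
For subtle: s+0=s, u+1=v, b+2=d, t+3=w, l+4=p, e+5=j.

svdwpj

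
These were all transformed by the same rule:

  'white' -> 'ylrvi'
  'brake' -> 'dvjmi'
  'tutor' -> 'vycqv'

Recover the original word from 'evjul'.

crash

Shifts by position in white: pos 0: w→y (+2), pos 1: h→l (+4), pos 2: i→r (+9), pos 3: t→v (+2), pos 4: e→i (+4) — repeating every 3. The shifts repeat in a cycle of length 3: positions 0,1,… shift by +2, +4, +9, then the pattern repeats.
Undoing it on evjul: e−2=c, v−4=r, j−9=a, u−2=s, l−4=h.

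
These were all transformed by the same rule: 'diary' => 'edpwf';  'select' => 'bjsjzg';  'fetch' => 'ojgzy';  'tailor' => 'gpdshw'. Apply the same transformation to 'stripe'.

bgwdmj

d(3)→e(4) and i(8)→d(3) fit y≡5x+15 (mod 26); the inverse of 5 mod 26 is 21. Each letter's alphabet position (a=0..z=25) is mapped through 5·x+15 mod 26 — an affine cipher.
For stripe: s(18)→5·18+15≡1=b; t(19)→5·19+15≡6=g; r(17)→5·17+15≡22=w; i(8)→5·8+15≡3=d; p(15)→5·15+15≡12=m; e(4)→5·4+15≡9=j (all mod 26).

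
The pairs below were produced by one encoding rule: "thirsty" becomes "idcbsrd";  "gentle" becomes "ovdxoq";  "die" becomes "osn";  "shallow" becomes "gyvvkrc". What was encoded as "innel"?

buddy

The output letters match the input read backwards, each shifted +10: thirsty reversed is ytsriht. Read the word backwards and shift each letter +10.
Decoding innel: shift back: i−10=y, n−10=d, n−10=d, e−10=u, l−10=b → yddub; then reverse → buddy.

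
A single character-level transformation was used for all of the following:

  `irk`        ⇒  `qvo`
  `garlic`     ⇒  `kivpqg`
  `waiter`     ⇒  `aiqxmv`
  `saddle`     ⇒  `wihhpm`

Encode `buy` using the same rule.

The shift depends on letter class: consonant r→v is +4, but vowel i→q is +8. Vowels shift forward by 8 and consonants shift forward by 4.
On buy: b(cons)+4=f, u(vowel)+8=c, y(cons)+4=c.

fcc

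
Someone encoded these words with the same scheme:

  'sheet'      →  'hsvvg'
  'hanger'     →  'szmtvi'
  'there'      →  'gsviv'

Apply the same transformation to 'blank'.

yozmp

Each pair mirrors across the alphabet (s↔h, h↔s, e↔v): positions sum to 25. This is the alphabet-reversal cipher (Atbash): a becomes z, b becomes y, etc.
For blank: b↔y, l↔o, a↔z, n↔m, k↔p.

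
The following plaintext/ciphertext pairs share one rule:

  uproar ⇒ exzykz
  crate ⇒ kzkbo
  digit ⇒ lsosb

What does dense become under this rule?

lovao

The shift depends on letter class: consonant p→x is +8, but vowel u→e is +10. Two shifts are in play — +10 for a/e/i/o/u, +8 for every other letter.
On dense: d(cons)+8=l, e(vowel)+10=o, n(cons)+8=v, s(cons)+8=a, e(vowel)+10=o.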